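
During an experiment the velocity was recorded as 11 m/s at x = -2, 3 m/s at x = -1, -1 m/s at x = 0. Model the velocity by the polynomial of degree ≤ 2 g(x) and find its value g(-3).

23

Evaluate each Lagrange basis at x = -3:
L_0(-3) = (-2)·(-3)/[(-1)·(-2)] = 3
L_1(-3) = (-1)·(-3)/[(1)·(-1)] = -3
L_2(-3) = (-1)·(-2)/[(2)·(1)] = 1
Sum: 11·(3) + 3·(-3) + (-1)·(1) = 23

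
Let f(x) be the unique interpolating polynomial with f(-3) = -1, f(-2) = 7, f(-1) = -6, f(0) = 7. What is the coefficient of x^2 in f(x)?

Build the Lagrange basis polynomials:
L_0(x) = (x + 2)(x + 1)x / [-6] = -(1/6)x^3 - (1/2)x^2 - (1/3)x
L_1(x) = (x + 3)(x + 1)x / [2] = (1/2)x^3 + 2x^2 + (3/2)x
L_2(x) = (x + 3)(x + 2)x / [-2] = -(1/2)x^3 - (5/2)x^2 - 3x
L_3(x) = (x + 3)(x + 2)(x + 1) / [6] = (1/6)x^3 + x^2 + (11/6)x + 1
f(x) = (-1)·L_0 + 7·L_1 + (-6)·L_2 + 7·L_3
Only the coefficient of x^2 is needed; take it from each L_i and combine:
(-1)·(-1/2) + 7·(2) + (-6)·(-5/2) + 7·(1) = 73/2

73/2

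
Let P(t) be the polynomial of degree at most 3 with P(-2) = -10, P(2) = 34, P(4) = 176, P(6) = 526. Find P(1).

Evaluate each Lagrange basis at t = 1:
L_0(1) = (-1)·(-3)·(-5)/[(-4)·(-6)·(-8)] = 5/64
L_1(1) = (3)·(-3)·(-5)/[(4)·(-2)·(-4)] = 45/32
L_2(1) = (3)·(-1)·(-5)/[(6)·(2)·(-2)] = -5/8
L_3(1) = (3)·(-1)·(-3)/[(8)·(4)·(2)] = 9/64
Sum: (-10)·(5/64) + 34·(45/32) + 176·(-5/8) + 526·(9/64) = 11

11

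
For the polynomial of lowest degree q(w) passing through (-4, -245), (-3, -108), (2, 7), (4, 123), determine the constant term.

3

Build the Lagrange basis polynomials:
L_0(w) = (w + 3)(w - 2)(w - 4) / [-48] = -(1/48)w^3 + (1/16)w^2 + (5/24)w - 1/2
L_1(w) = (w + 4)(w - 2)(w - 4) / [35] = (1/35)w^3 - (2/35)w^2 - (16/35)w + 32/35
L_2(w) = (w + 4)(w + 3)(w - 4) / [-60] = -(1/60)w^3 - (1/20)w^2 + (4/15)w + 4/5
L_3(w) = (w + 4)(w + 3)(w - 2) / [112] = (1/112)w^3 + (5/112)w^2 - (1/56)w - 3/14
q(w) = (-245)·L_0 + (-108)·L_1 + 7·L_2 + 123·L_3
Only the constant term is needed; take it from each L_i and combine:
(-245)·(-1/2) + (-108)·(32/35) + 7·(4/5) + 123·(-3/14) = 3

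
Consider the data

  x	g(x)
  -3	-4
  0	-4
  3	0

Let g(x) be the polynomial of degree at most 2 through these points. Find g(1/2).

Using Newton's divided-difference form:
g[-3,0] = (-4 - (-4)) / (0 - (-3)) = 0
g[0,3] = (0 - (-4)) / (3 - 0) = 4/3
g[-3,0,3] = (4/3 - 0) / (3 - (-3)) = 2/9
g(1/2) = -4 + 0·(7/2) + (2/9)·(7/2)·(1/2) = -65/18

-65/18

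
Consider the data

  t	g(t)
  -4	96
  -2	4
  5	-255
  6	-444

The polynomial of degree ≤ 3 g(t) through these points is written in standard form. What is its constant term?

Build the Lagrange basis polynomials:
L_0(t) = (t + 2)(t - 5)(t - 6) / [-180] = -(1/180)t^3 + (1/20)t^2 - (2/45)t - 1/3
L_1(t) = (t + 4)(t - 5)(t - 6) / [112] = (1/112)t^3 - (1/16)t^2 - (1/8)t + 15/14
L_2(t) = (t + 4)(t + 2)(t - 6) / [-63] = -(1/63)t^3 + (4/9)t + 16/21
L_3(t) = (t + 4)(t + 2)(t - 5) / [80] = (1/80)t^3 + (1/80)t^2 - (11/40)t - 1/2
g(t) = 96·L_0 + 4·L_1 + (-255)·L_2 + (-444)·L_3
Only the constant term is needed; take it from each L_i and combine:
96·(-1/3) + 4·(15/14) + (-255)·(16/21) + (-444)·(-1/2) = 0

0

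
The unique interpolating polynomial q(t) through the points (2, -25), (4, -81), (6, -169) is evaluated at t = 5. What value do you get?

-121

L_0(5) = (1)·(-1)/[(-2)·(-4)] = -1/8
L_1(5) = (3)·(-1)/[(2)·(-2)] = 3/4
L_2(5) = (3)·(1)/[(4)·(2)] = 3/8
Sum: (-25)·(-1/8) + (-81)·(3/4) + (-169)·(3/8) = -121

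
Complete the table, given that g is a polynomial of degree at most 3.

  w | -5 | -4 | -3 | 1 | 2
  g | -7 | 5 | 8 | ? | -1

The 4 known values determine g uniquely (degree ≤ 3).
Evaluate each Lagrange basis at w = 1:
L_0(1) = (5)·(4)·(-1)/[(-1)·(-2)·(-7)] = 10/7
L_1(1) = (6)·(4)·(-1)/[(1)·(-1)·(-6)] = -4
L_2(1) = (6)·(5)·(-1)/[(2)·(1)·(-5)] = 3
L_3(1) = (6)·(5)·(4)/[(7)·(6)·(5)] = 4/7
Sum: (-7)·(10/7) + 5·(-4) + 8·(3) + (-1)·(4/7) = -46/7

-46/7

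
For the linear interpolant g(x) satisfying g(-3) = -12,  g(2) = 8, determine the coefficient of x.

Build the Lagrange basis polynomials:
L_0(x) = (x - 2) / [-5] = -(1/5)x + 2/5
L_1(x) = (x + 3) / [5] = (1/5)x + 3/5
g(x) = (-12)·L_0 + 8·L_1
Only the coefficient of x is needed; take it from each L_i and combine:
(-12)·(-1/5) + 8·(1/5) = 4

4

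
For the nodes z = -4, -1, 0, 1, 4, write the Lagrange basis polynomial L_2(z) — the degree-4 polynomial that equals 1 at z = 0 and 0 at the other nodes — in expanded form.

L_2(z) = (z + 4)(z + 1)(z - 1)(z - 4) / [(4)·(1)·(-1)·(-4)]
       = (z^4 - 17z^2 + 16) / (16)

L_2(z) = (1/16)z^4 - (17/16)z^2 + 1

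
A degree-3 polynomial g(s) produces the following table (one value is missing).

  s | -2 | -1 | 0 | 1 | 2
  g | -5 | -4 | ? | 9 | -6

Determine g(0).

31/6

The 4 known values determine g uniquely (degree ≤ 3).
L_0(0) = (1)·(-1)·(-2)/[(-1)·(-3)·(-4)] = -1/6
L_1(0) = (2)·(-1)·(-2)/[(1)·(-2)·(-3)] = 2/3
L_2(0) = (2)·(1)·(-2)/[(3)·(2)·(-1)] = 2/3
L_3(0) = (2)·(1)·(-1)/[(4)·(3)·(1)] = -1/6
Sum: (-5)·(-1/6) + (-4)·(2/3) + 9·(2/3) + (-6)·(-1/6) = 31/6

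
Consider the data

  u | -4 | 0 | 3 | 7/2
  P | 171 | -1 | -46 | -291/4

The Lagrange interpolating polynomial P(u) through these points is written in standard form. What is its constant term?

-1

L_0(u) = u(u - 3)(u - 7/2) / [-210] = -(1/210)u^3 + (13/420)u^2 - (1/20)u
L_1(u) = (u + 4)(u - 3)(u - 7/2) / [42] = (1/42)u^3 - (5/84)u^2 - (31/84)u + 1
L_2(u) = (u + 4)u(u - 7/2) / [-21/2] = -(2/21)u^3 - (1/21)u^2 + (4/3)u
L_3(u) = (u + 4)u(u - 3) / [105/8] = (8/105)u^3 + (8/105)u^2 - (32/35)u
P(u) = 171·L_0 + (-1)·L_1 + (-46)·L_2 + (-291/4)·L_3
Only the constant term is needed; take it from each L_i and combine:
171·(0) + (-1)·(1) + (-46)·(0) + (-291/4)·(0) = -1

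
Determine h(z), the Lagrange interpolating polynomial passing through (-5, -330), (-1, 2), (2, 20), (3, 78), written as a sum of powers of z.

h(z) = 3z^3 + z^2 - 4z

Build the Lagrange basis polynomials:
L_0(z) = (z + 1)(z - 2)(z - 3) / [-224] = -(1/224)z^3 + (1/56)z^2 - (1/224)z - 3/112
L_1(z) = (z + 5)(z - 2)(z - 3) / [48] = (1/48)z^3 - (19/48)z + 5/8
L_2(z) = (z + 5)(z + 1)(z - 3) / [-21] = -(1/21)z^3 - (1/7)z^2 + (13/21)z + 5/7
L_3(z) = (z + 5)(z + 1)(z - 2) / [32] = (1/32)z^3 + (1/8)z^2 - (7/32)z - 5/16
h(z) = (-330)·L_0 + 2·L_1 + 20·L_2 + 78·L_3
  (-330)·L_0(z) = (165/112)z^3 - (165/28)z^2 + (165/112)z + 495/56
  2·L_1(z) = (1/24)z^3 - (19/24)z + 5/4
  20·L_2(z) = -(20/21)z^3 - (20/7)z^2 + (260/21)z + 100/7
  78·L_3(z) = (39/16)z^3 + (39/4)z^2 - (273/16)z - 195/8
Adding term by term: 3z^3 + z^2 - 4z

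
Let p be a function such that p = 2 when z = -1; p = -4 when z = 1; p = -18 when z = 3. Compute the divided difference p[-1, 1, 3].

-1

p[-1,1] = (-4 - 2) / (1 - (-1)) = -3
p[1,3] = (-18 - (-4)) / (3 - 1) = -7
p[-1,1,3] = (-7 - (-3)) / (3 - (-1)) = -1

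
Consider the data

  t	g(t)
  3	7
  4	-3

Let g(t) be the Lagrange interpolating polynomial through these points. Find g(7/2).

Evaluate each Lagrange basis at t = 7/2:
L_0(7/2) = (-1/2)/[(-1)] = 1/2
L_1(7/2) = (1/2)/[(1)] = 1/2
Sum: 7·(1/2) + (-3)·(1/2) = 2

2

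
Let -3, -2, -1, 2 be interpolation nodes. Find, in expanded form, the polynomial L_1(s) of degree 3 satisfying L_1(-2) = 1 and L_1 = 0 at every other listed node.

L_1(s) = (s + 3)(s + 1)(s - 2) / [(1)·(-1)·(-4)]
       = (s^3 + 2s^2 - 5s - 6) / (4)

L_1(s) = (1/4)s^3 + (1/2)s^2 - (5/4)s - 3/2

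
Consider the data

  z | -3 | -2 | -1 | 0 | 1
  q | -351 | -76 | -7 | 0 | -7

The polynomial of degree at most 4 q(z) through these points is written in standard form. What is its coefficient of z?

L_0(z) = (z + 2)(z + 1)z(z - 1) / [24] = (1/24)z^4 + (1/12)z^3 - (1/24)z^2 - (1/12)z
L_1(z) = (z + 3)(z + 1)z(z - 1) / [-6] = -(1/6)z^4 - (1/2)z^3 + (1/6)z^2 + (1/2)z
L_2(z) = (z + 3)(z + 2)z(z - 1) / [4] = (1/4)z^4 + z^3 + (1/4)z^2 - (3/2)z
L_3(z) = (z + 3)(z + 2)(z + 1)(z - 1) / [-6] = -(1/6)z^4 - (5/6)z^3 - (5/6)z^2 + (5/6)z + 1
L_4(z) = (z + 3)(z + 2)(z + 1)z / [24] = (1/24)z^4 + (1/4)z^3 + (11/24)z^2 + (1/4)z
q(z) = (-351)·L_0 + (-76)·L_1 + (-7)·L_2 + 0·L_3 + (-7)·L_4
Only the coefficient of z is needed; take it from each L_i and combine:
(-351)·(-1/12) + (-76)·(1/2) + (-7)·(-3/2) + 0·(5/6) + (-7)·(1/4) = 0

0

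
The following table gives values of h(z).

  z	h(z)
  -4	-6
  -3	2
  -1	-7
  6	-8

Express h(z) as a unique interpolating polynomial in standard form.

Newton's divided differences:
h[-4,-3] = (2 - (-6)) / (-3 - (-4)) = 8
h[-3,-1] = (-7 - 2) / (-1 - (-3)) = -9/2
h[-1,6] = (-8 - (-7)) / (6 - (-1)) = -1/7
h[-4,-3,-1] = (-9/2 - 8) / (-1 - (-4)) = -25/6
h[-3,-1,6] = (-1/7 - (-9/2)) / (6 - (-3)) = 61/126
h[-4,-3,-1,6] = (61/126 - (-25/6)) / (6 - (-4)) = 293/630
h(z) = -6 + 8·(z + 4) + (-25/6)·(z + 4)(z + 3) + (293/630)·(z + 4)(z + 3)(z + 1)
Expanding: h(z) = (293/630)z^3 - (281/630)z^2 - (3884/315)z - 1934/105

h(z) = (293/630)z^3 - (281/630)z^2 - (3884/315)z - 1934/105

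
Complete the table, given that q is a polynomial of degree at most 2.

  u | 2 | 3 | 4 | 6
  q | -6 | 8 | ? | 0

41/3

The 3 known values determine q uniquely (degree ≤ 2).
Evaluate each Lagrange basis at u = 4:
L_0(4) = (1)·(-2)/[(-1)·(-4)] = -1/2
L_1(4) = (2)·(-2)/[(1)·(-3)] = 4/3
L_2(4) = (2)·(1)/[(4)·(3)] = 1/6
Sum: (-6)·(-1/2) + 8·(4/3) + 0 = 41/3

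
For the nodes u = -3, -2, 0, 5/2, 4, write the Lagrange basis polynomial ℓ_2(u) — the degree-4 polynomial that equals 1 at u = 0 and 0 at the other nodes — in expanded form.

ℓ_2(u) = (u + 3)(u + 2)(u - 5/2)(u - 4) / [(3)·(2)·(-5/2)·(-4)]
       = (u^4 - (3/2)u^3 - (33/2)u^2 + 11u + 60) / (60)

ℓ_2(u) = (1/60)u^4 - (1/40)u^3 - (11/40)u^2 + (11/60)u + 1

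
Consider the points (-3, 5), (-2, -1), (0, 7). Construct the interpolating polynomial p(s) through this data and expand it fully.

Newton's divided differences:
p[-3,-2] = (-1 - 5) / (-2 - (-3)) = -6
p[-2,0] = (7 - (-1)) / (0 - (-2)) = 4
p[-3,-2,0] = (4 - (-6)) / (0 - (-3)) = 10/3
p(s) = 5 + (-6)·(s + 3) + (10/3)·(s + 3)(s + 2)
Expanding: p(s) = (10/3)s^2 + (32/3)s + 7

p(s) = (10/3)s^2 + (32/3)s + 7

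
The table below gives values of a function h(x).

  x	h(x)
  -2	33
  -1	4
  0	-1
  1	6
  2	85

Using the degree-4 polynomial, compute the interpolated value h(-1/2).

15/16

Evaluate each Lagrange basis at x = -1/2:
L_0(-1/2) = (1/2)·(-1/2)·(-3/2)·(-5/2)/[(-1)·(-2)·(-3)·(-4)] = -5/128
L_1(-1/2) = (3/2)·(-1/2)·(-3/2)·(-5/2)/[(1)·(-1)·(-2)·(-3)] = 15/32
L_2(-1/2) = (3/2)·(1/2)·(-3/2)·(-5/2)/[(2)·(1)·(-1)·(-2)] = 45/64
L_3(-1/2) = (3/2)·(1/2)·(-1/2)·(-5/2)/[(3)·(2)·(1)·(-1)] = -5/32
L_4(-1/2) = (3/2)·(1/2)·(-1/2)·(-3/2)/[(4)·(3)·(2)·(1)] = 3/128
Sum: 33·(-5/128) + 4·(15/32) + (-1)·(45/64) + 6·(-5/32) + 85·(3/128) = 15/16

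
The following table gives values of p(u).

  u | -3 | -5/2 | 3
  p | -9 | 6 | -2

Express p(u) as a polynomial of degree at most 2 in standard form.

p(u) = -(173/33)u^2 + (7/6)u + 917/22

Newton's divided differences:
p[-3,-5/2] = (6 - (-9)) / (-5/2 - (-3)) = 30
p[-5/2,3] = (-2 - 6) / (3 - (-5/2)) = -16/11
p[-3,-5/2,3] = (-16/11 - 30) / (3 - (-3)) = -173/33
p(u) = -9 + 30·(u + 3) + (-173/33)·(u + 3)(u + 5/2)
Expanding: p(u) = -(173/33)u^2 + (7/6)u + 917/22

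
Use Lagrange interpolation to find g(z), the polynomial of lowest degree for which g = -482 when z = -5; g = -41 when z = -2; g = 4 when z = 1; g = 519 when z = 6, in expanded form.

L_0(z) = (z + 2)(z - 1)(z - 6) / [-198] = -(1/198)z^3 + (5/198)z^2 + (4/99)z - 2/33
L_1(z) = (z + 5)(z - 1)(z - 6) / [72] = (1/72)z^3 - (1/36)z^2 - (29/72)z + 5/12
L_2(z) = (z + 5)(z + 2)(z - 6) / [-90] = -(1/90)z^3 - (1/90)z^2 + (16/45)z + 2/3
L_3(z) = (z + 5)(z + 2)(z - 1) / [440] = (1/440)z^3 + (3/220)z^2 + (3/440)z - 1/44
g(z) = (-482)·L_0 + (-41)·L_1 + 4·L_2 + 519·L_3
  (-482)·L_0(z) = (241/99)z^3 - (1205/99)z^2 - (1928/99)z + 964/33
  (-41)·L_1(z) = -(41/72)z^3 + (41/36)z^2 + (1189/72)z - 205/12
  4·L_2(z) = -(2/45)z^3 - (2/45)z^2 + (64/45)z + 8/3
  519·L_3(z) = (519/440)z^3 + (1557/220)z^2 + (1557/440)z - 519/44
Adding term by term: 3z^3 - 4z^2 + 2z + 3

g(z) = 3z^3 - 4z^2 + 2z + 3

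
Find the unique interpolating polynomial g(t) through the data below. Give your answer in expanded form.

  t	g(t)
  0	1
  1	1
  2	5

Newton's divided differences:
g[0,1] = (1 - 1) / (1 - 0) = 0
g[1,2] = (5 - 1) / (2 - 1) = 4
g[0,1,2] = (4 - 0) / (2 - 0) = 2
g(t) = 1 + 2·t(t - 1)
Expanding: g(t) = 2t^2 - 2t + 1

g(t) = 2t^2 - 2t + 1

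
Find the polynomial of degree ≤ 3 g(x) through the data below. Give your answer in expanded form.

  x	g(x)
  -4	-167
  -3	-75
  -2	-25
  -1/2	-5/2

Newton's divided differences:
g[-4,-3] = (-75 - (-167)) / (-3 - (-4)) = 92
g[-3,-2] = (-25 - (-75)) / (-2 - (-3)) = 50
g[-2,-1/2] = (-5/2 - (-25)) / (-1/2 - (-2)) = 15
g[-4,-3,-2] = (50 - 92) / (-2 - (-4)) = -21
g[-3,-2,-1/2] = (15 - 50) / (-1/2 - (-3)) = -14
g[-4,-3,-2,-1/2] = (-14 - (-21)) / (-1/2 - (-4)) = 2
g(x) = -167 + 92·(x + 4) + (-21)·(x + 4)(x + 3) + 2·(x + 4)(x + 3)(x + 2)
Expanding: g(x) = 2x^3 - 3x^2 - 3x - 3

g(x) = 2x^3 - 3x^2 - 3x - 3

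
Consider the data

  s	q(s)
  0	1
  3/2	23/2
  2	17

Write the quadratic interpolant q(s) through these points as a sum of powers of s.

q(s) = 2s^2 + 4s + 1

Newton's divided differences:
q[0,3/2] = (23/2 - 1) / (3/2 - 0) = 7
q[3/2,2] = (17 - 23/2) / (2 - 3/2) = 11
q[0,3/2,2] = (11 - 7) / (2 - 0) = 2
q(s) = 1 + 7·s + 2·s(s - 3/2)
Expanding: q(s) = 2s^2 + 4s + 1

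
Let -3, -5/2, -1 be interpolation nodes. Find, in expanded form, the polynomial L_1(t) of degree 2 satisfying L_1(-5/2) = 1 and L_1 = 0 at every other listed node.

L_1(t) = (t + 3)(t + 1) / [(1/2)·(-3/2)]
       = (t^2 + 4t + 3) / (-3/4)

L_1(t) = -(4/3)t^2 - (16/3)t - 4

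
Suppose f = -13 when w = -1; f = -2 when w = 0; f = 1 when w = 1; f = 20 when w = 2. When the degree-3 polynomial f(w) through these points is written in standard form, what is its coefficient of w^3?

The leading coefficient equals the top divided difference f[-1,0,1,2].
f[-1,0] = (-2 - (-13)) / (0 - (-1)) = 11
f[0,1] = (1 - (-2)) / (1 - 0) = 3
f[1,2] = (20 - 1) / (2 - 1) = 19
f[-1,0,1] = (3 - 11) / (1 - (-1)) = -4
f[0,1,2] = (19 - 3) / (2 - 0) = 8
f[-1,0,1,2] = (8 - (-4)) / (2 - (-1)) = 4

4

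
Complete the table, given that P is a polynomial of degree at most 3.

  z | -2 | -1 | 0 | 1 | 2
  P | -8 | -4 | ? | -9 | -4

-20/3

The 4 known values determine P uniquely (degree ≤ 3).
Evaluate each Lagrange basis at z = 0:
L_0(0) = (1)·(-1)·(-2)/[(-1)·(-3)·(-4)] = -1/6
L_1(0) = (2)·(-1)·(-2)/[(1)·(-2)·(-3)] = 2/3
L_2(0) = (2)·(1)·(-2)/[(3)·(2)·(-1)] = 2/3
L_3(0) = (2)·(1)·(-1)/[(4)·(3)·(1)] = -1/6
Sum: (-8)·(-1/6) + (-4)·(2/3) + (-9)·(2/3) + (-4)·(-1/6) = -20/3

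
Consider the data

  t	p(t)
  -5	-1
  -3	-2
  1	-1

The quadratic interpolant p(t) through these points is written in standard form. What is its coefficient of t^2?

Build the Lagrange basis polynomials:
L_0(t) = (t + 3)(t - 1) / [12] = (1/12)t^2 + (1/6)t - 1/4
L_1(t) = (t + 5)(t - 1) / [-8] = -(1/8)t^2 - (1/2)t + 5/8
L_2(t) = (t + 5)(t + 3) / [24] = (1/24)t^2 + (1/3)t + 5/8
p(t) = (-1)·L_0 + (-2)·L_1 + (-1)·L_2
Only the coefficient of t^2 is needed; take it from each L_i and combine:
(-1)·(1/12) + (-2)·(-1/8) + (-1)·(1/24) = 1/8

1/8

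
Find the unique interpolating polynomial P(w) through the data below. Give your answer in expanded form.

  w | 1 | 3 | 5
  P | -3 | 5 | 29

Newton's divided differences:
P[1,3] = (5 - (-3)) / (3 - 1) = 4
P[3,5] = (29 - 5) / (5 - 3) = 12
P[1,3,5] = (12 - 4) / (5 - 1) = 2
P(w) = -3 + 4·(w - 1) + 2·(w - 1)(w - 3)
Expanding: P(w) = 2w^2 - 4w - 1

P(w) = 2w^2 - 4w - 1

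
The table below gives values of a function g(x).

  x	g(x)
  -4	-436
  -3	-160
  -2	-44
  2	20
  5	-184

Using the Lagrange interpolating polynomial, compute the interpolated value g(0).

-4

Evaluate each Lagrange basis at x = 0:
L_0(0) = (3)·(2)·(-2)·(-5)/[(-1)·(-2)·(-6)·(-9)] = 5/9
L_1(0) = (4)·(2)·(-2)·(-5)/[(1)·(-1)·(-5)·(-8)] = -2
L_2(0) = (4)·(3)·(-2)·(-5)/[(2)·(1)·(-4)·(-7)] = 15/7
L_3(0) = (4)·(3)·(2)·(-5)/[(6)·(5)·(4)·(-3)] = 1/3
L_4(0) = (4)·(3)·(2)·(-2)/[(9)·(8)·(7)·(3)] = -2/63
Sum: (-436)·(5/9) + (-160)·(-2) + (-44)·(15/7) + 20·(1/3) + (-184)·(-2/63) = -4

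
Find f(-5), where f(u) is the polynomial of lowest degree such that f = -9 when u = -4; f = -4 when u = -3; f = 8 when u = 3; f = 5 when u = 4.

-100/7

Using Newton's divided-difference form:
f[-4,-3] = (-4 - (-9)) / (-3 - (-4)) = 5
f[-3,3] = (8 - (-4)) / (3 - (-3)) = 2
f[3,4] = (5 - 8) / (4 - 3) = -3
f[-4,-3,3] = (2 - 5) / (3 - (-4)) = -3/7
f[-3,3,4] = (-3 - 2) / (4 - (-3)) = -5/7
f[-4,-3,3,4] = (-5/7 - (-3/7)) / (4 - (-4)) = -1/28
f(-5) = -9 + 5·(-1) + (-3/7)·(-1)·(-2) + (-1/28)·(-1)·(-2)·(-8) = -100/7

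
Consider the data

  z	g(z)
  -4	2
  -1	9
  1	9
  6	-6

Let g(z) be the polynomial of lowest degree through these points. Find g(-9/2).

Evaluate each Lagrange basis at z = -9/2:
L_0(-9/2) = (-7/2)·(-11/2)·(-21/2)/[(-3)·(-5)·(-10)] = 539/400
L_1(-9/2) = (-1/2)·(-11/2)·(-21/2)/[(3)·(-2)·(-7)] = -11/16
L_2(-9/2) = (-1/2)·(-7/2)·(-21/2)/[(5)·(2)·(-5)] = 147/400
L_3(-9/2) = (-1/2)·(-7/2)·(-11/2)/[(10)·(7)·(5)] = -11/400
Sum: 2·(539/400) + 9·(-11/16) + 9·(147/400) + (-6)·(-11/400) = -1/50

-1/50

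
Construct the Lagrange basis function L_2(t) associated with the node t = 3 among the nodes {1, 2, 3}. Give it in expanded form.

L_2(t) = (1/2)t^2 - (3/2)t + 1

L_2(t) = (t - 1)(t - 2) / [(2)·(1)]
       = (t^2 - 3t + 2) / (2)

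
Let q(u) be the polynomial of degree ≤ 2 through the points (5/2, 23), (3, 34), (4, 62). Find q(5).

98

Using Newton's divided-difference form:
q[5/2,3] = (34 - 23) / (3 - 5/2) = 22
q[3,4] = (62 - 34) / (4 - 3) = 28
q[5/2,3,4] = (28 - 22) / (4 - 5/2) = 4
q(5) = 23 + 22·(5/2) + 4·(5/2)·(2) = 98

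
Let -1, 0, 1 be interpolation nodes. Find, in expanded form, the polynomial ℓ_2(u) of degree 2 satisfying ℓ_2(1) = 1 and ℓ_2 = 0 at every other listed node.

ℓ_2(u) = (1/2)u^2 + (1/2)u

ℓ_2(u) = (u + 1)u / [(2)·(1)]
       = (u^2 + u) / (2)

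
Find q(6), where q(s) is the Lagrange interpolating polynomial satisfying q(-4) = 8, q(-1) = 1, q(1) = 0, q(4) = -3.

Evaluate each Lagrange basis at s = 6:
L_0(6) = (7)·(5)·(2)/[(-3)·(-5)·(-8)] = -7/12
L_1(6) = (10)·(5)·(2)/[(3)·(-2)·(-5)] = 10/3
L_2(6) = (10)·(7)·(2)/[(5)·(2)·(-3)] = -14/3
L_3(6) = (10)·(7)·(5)/[(8)·(5)·(3)] = 35/12
Sum: 8·(-7/12) + 1·(10/3) + 0 + (-3)·(35/12) = -121/12

-121/12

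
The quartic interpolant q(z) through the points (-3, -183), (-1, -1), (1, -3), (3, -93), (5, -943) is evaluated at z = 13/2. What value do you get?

Using Newton's divided-difference form:
q[-3,-1] = (-1 - (-183)) / (-1 - (-3)) = 91
q[-1,1] = (-3 - (-1)) / (1 - (-1)) = -1
q[1,3] = (-93 - (-3)) / (3 - 1) = -45
q[3,5] = (-943 - (-93)) / (5 - 3) = -425
q[-3,-1,1] = (-1 - 91) / (1 - (-3)) = -23
q[-1,1,3] = (-45 - (-1)) / (3 - (-1)) = -11
q[1,3,5] = (-425 - (-45)) / (5 - 1) = -95
q[-3,-1,1,3] = (-11 - (-23)) / (3 - (-3)) = 2
q[-1,1,3,5] = (-95 - (-11)) / (5 - (-1)) = -14
q[-3,-1,1,3,5] = (-14 - 2) / (5 - (-3)) = -2
q(13/2) = -183 + 91·(19/2) + (-23)·(19/2)·(15/2) + 2·(19/2)·(15/2)·(11/2) + (-2)·(19/2)·(15/2)·(11/2)·(7/2) = -23333/8

-23333/8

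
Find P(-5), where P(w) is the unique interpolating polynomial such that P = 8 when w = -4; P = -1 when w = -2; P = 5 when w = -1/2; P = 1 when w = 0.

2701/56

Evaluate each Lagrange basis at w = -5:
L_0(-5) = (-3)·(-9/2)·(-5)/[(-2)·(-7/2)·(-4)] = 135/56
L_1(-5) = (-1)·(-9/2)·(-5)/[(2)·(-3/2)·(-2)] = -15/4
L_2(-5) = (-1)·(-3)·(-5)/[(7/2)·(3/2)·(-1/2)] = 40/7
L_3(-5) = (-1)·(-3)·(-9/2)/[(4)·(2)·(1/2)] = -27/8
Sum: 8·(135/56) + (-1)·(-15/4) + 5·(40/7) + 1·(-27/8) = 2701/56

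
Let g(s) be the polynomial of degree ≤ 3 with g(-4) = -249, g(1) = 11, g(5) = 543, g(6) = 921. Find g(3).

Evaluate each Lagrange basis at s = 3:
L_0(3) = (2)·(-2)·(-3)/[(-5)·(-9)·(-10)] = -2/75
L_1(3) = (7)·(-2)·(-3)/[(5)·(-4)·(-5)] = 21/50
L_2(3) = (7)·(2)·(-3)/[(9)·(4)·(-1)] = 7/6
L_3(3) = (7)·(2)·(-2)/[(10)·(5)·(1)] = -14/25
Sum: (-249)·(-2/75) + 11·(21/50) + 543·(7/6) + 921·(-14/25) = 129

129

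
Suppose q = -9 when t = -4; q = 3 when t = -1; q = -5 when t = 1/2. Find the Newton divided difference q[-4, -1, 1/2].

q[-4,-1] = (3 - (-9)) / (-1 - (-4)) = 4
q[-1,1/2] = (-5 - 3) / (1/2 - (-1)) = -16/3
q[-4,-1,1/2] = (-16/3 - 4) / (1/2 - (-4)) = -56/27

-56/27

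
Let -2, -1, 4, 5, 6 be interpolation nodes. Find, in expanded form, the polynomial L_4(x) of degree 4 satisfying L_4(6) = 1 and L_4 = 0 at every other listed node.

L_4(x) = (x + 2)(x + 1)(x - 4)(x - 5) / [(8)·(7)·(2)·(1)]
       = (x^4 - 6x^3 - 5x^2 + 42x + 40) / (112)

L_4(x) = (1/112)x^4 - (3/56)x^3 - (5/112)x^2 + (3/8)x + 5/14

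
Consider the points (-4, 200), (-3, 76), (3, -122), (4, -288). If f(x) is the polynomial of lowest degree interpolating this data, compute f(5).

-556

Using Newton's divided-difference form:
f[-4,-3] = (76 - 200) / (-3 - (-4)) = -124
f[-3,3] = (-122 - 76) / (3 - (-3)) = -33
f[3,4] = (-288 - (-122)) / (4 - 3) = -166
f[-4,-3,3] = (-33 - (-124)) / (3 - (-4)) = 13
f[-3,3,4] = (-166 - (-33)) / (4 - (-3)) = -19
f[-4,-3,3,4] = (-19 - 13) / (4 - (-4)) = -4
f(5) = 200 + (-124)·(9) + 13·(9)·(8) + (-4)·(9)·(8)·(2) = -556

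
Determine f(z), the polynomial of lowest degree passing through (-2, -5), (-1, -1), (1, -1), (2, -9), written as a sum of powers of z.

f(z) = -(1/3)z^3 - 2z^2 + (1/3)z + 1

Newton's divided differences:
f[-2,-1] = (-1 - (-5)) / (-1 - (-2)) = 4
f[-1,1] = (-1 - (-1)) / (1 - (-1)) = 0
f[1,2] = (-9 - (-1)) / (2 - 1) = -8
f[-2,-1,1] = (0 - 4) / (1 - (-2)) = -4/3
f[-1,1,2] = (-8 - 0) / (2 - (-1)) = -8/3
f[-2,-1,1,2] = (-8/3 - (-4/3)) / (2 - (-2)) = -1/3
f(z) = -5 + 4·(z + 2) + (-4/3)·(z + 2)(z + 1) + (-1/3)·(z + 2)(z + 1)(z - 1)
Expanding: f(z) = -(1/3)z^3 - 2z^2 + (1/3)z + 1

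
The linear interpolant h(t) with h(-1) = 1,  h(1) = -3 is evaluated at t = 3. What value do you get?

Evaluate each Lagrange basis at t = 3:
L_0(3) = (2)/[(-2)] = -1
L_1(3) = (4)/[(2)] = 2
Sum: 1·(-1) + (-3)·(2) = -7

-7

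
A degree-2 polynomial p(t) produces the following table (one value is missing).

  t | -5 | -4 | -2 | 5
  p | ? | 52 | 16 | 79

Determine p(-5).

The 3 known values determine p uniquely (degree ≤ 2).
Evaluate each Lagrange basis at t = -5:
L_0(-5) = (-3)·(-10)/[(-2)·(-9)] = 5/3
L_1(-5) = (-1)·(-10)/[(2)·(-7)] = -5/7
L_2(-5) = (-1)·(-3)/[(9)·(7)] = 1/21
Sum: 52·(5/3) + 16·(-5/7) + 79·(1/21) = 79

79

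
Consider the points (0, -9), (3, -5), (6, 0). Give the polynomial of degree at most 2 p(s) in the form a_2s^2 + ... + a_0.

L_0(s) = (s - 3)(s - 6) / [18] = (1/18)s^2 - (1/2)s + 1
L_1(s) = s(s - 6) / [-9] = -(1/9)s^2 + (2/3)s
L_2(s) = s(s - 3) / [18] = (1/18)s^2 - (1/6)s
p(s) = (-9)·L_0 + (-5)·L_1 + 0·L_2
  (-9)·L_0(s) = -(1/2)s^2 + (9/2)s - 9
  (-5)·L_1(s) = (5/9)s^2 - (10/3)s
  0·L_2(s) = 0
Adding term by term: (1/18)s^2 + (7/6)s - 9

p(s) = (1/18)s^2 + (7/6)s - 9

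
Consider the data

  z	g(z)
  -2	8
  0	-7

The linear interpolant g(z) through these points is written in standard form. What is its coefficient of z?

-15/2

Build the Lagrange basis polynomials:
L_0(z) = z / [-2] = -(1/2)z
L_1(z) = (z + 2) / [2] = (1/2)z + 1
g(z) = 8·L_0 + (-7)·L_1
Only the coefficient of z is needed; take it from each L_i and combine:
8·(-1/2) + (-7)·(1/2) = -15/2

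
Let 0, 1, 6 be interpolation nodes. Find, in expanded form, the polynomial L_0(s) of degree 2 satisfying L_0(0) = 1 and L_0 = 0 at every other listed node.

L_0(s) = (1/6)s^2 - (7/6)s + 1

L_0(s) = (s - 1)(s - 6) / [(-1)·(-6)]
       = (s^2 - 7s + 6) / (6)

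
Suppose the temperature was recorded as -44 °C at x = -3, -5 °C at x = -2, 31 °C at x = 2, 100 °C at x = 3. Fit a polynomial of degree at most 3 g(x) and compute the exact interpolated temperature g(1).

4

Evaluate each Lagrange basis at x = 1:
L_0(1) = (3)·(-1)·(-2)/[(-1)·(-5)·(-6)] = -1/5
L_1(1) = (4)·(-1)·(-2)/[(1)·(-4)·(-5)] = 2/5
L_2(1) = (4)·(3)·(-2)/[(5)·(4)·(-1)] = 6/5
L_3(1) = (4)·(3)·(-1)/[(6)·(5)·(1)] = -2/5
Sum: (-44)·(-1/5) + (-5)·(2/5) + 31·(6/5) + 100·(-2/5) = 4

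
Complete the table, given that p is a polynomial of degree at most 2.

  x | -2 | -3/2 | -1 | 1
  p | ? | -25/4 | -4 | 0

-9

The 3 known values determine p uniquely (degree ≤ 2).
Evaluate each Lagrange basis at x = -2:
L_0(-2) = (-1)·(-3)/[(-1/2)·(-5/2)] = 12/5
L_1(-2) = (-1/2)·(-3)/[(1/2)·(-2)] = -3/2
L_2(-2) = (-1/2)·(-1)/[(5/2)·(2)] = 1/10
Sum: (-25/4)·(12/5) + (-4)·(-3/2) + 0 = -9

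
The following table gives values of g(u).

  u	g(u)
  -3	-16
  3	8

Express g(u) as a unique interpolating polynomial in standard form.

g(u) = 4u - 4

Build the Lagrange basis polynomials:
L_0(u) = (u - 3) / [-6] = -(1/6)u + 1/2
L_1(u) = (u + 3) / [6] = (1/6)u + 1/2
g(u) = (-16)·L_0 + 8·L_1
  (-16)·L_0(u) = (8/3)u - 8
  8·L_1(u) = (4/3)u + 4
Adding term by term: 4u - 4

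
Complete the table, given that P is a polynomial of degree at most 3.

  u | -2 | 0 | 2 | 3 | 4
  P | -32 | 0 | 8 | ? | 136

The 4 known values determine P uniquely (degree ≤ 3).
L_0(3) = (3)·(1)·(-1)/[(-2)·(-4)·(-6)] = 1/16
L_1(3) = (5)·(1)·(-1)/[(2)·(-2)·(-4)] = -5/16
L_2(3) = (5)·(3)·(-1)/[(4)·(2)·(-2)] = 15/16
L_3(3) = (5)·(3)·(1)/[(6)·(4)·(2)] = 5/16
Sum: (-32)·(1/16) + 0 + 8·(15/16) + 136·(5/16) = 48

48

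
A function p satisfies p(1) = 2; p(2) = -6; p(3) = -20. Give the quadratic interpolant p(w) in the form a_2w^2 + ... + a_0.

Newton's divided differences:
p[1,2] = (-6 - 2) / (2 - 1) = -8
p[2,3] = (-20 - (-6)) / (3 - 2) = -14
p[1,2,3] = (-14 - (-8)) / (3 - 1) = -3
p(w) = 2 + (-8)·(w - 1) + (-3)·(w - 1)(w - 2)
Expanding: p(w) = -3w^2 + w + 4

p(w) = -3w^2 + w + 4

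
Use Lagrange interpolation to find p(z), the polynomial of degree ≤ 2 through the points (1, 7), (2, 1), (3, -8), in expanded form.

L_0(z) = (z - 2)(z - 3) / [2] = (1/2)z^2 - (5/2)z + 3
L_1(z) = (z - 1)(z - 3) / [-1] = -z^2 + 4z - 3
L_2(z) = (z - 1)(z - 2) / [2] = (1/2)z^2 - (3/2)z + 1
p(z) = 7·L_0 + 1·L_1 + (-8)·L_2
  7·L_0(z) = (7/2)z^2 - (35/2)z + 21
  1·L_1(z) = -z^2 + 4z - 3
  (-8)·L_2(z) = -4z^2 + 12z - 8
Adding term by term: -(3/2)z^2 - (3/2)z + 10

p(z) = -(3/2)z^2 - (3/2)z + 10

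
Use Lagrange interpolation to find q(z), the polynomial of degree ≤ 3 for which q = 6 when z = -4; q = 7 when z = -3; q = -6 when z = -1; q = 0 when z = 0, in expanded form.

q(z) = (5/3)z^3 + (65/6)z^2 + (91/6)z

Build the Lagrange basis polynomials:
L_0(z) = (z + 3)(z + 1)z / [-12] = -(1/12)z^3 - (1/3)z^2 - (1/4)z
L_1(z) = (z + 4)(z + 1)z / [6] = (1/6)z^3 + (5/6)z^2 + (2/3)z
L_2(z) = (z + 4)(z + 3)z / [-6] = -(1/6)z^3 - (7/6)z^2 - 2z
L_3(z) = (z + 4)(z + 3)(z + 1) / [12] = (1/12)z^3 + (2/3)z^2 + (19/12)z + 1
q(z) = 6·L_0 + 7·L_1 + (-6)·L_2 + 0·L_3
  6·L_0(z) = -(1/2)z^3 - 2z^2 - (3/2)z
  7·L_1(z) = (7/6)z^3 + (35/6)z^2 + (14/3)z
  (-6)·L_2(z) = z^3 + 7z^2 + 12z
  0·L_3(z) = 0
Adding term by term: (5/3)z^3 + (65/6)z^2 + (91/6)z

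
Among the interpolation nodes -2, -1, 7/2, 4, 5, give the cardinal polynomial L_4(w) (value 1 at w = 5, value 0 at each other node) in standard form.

L_4(w) = (1/63)w^4 - (1/14)w^3 - (13/126)w^2 + (3/7)w + 4/9

L_4(w) = (w + 2)(w + 1)(w - 7/2)(w - 4) / [(7)·(6)·(3/2)·(1)]
       = (w^4 - (9/2)w^3 - (13/2)w^2 + 27w + 28) / (63)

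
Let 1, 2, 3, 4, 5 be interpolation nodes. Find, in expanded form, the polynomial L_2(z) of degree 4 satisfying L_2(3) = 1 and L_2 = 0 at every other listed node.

L_2(z) = (1/4)z^4 - 3z^3 + (49/4)z^2 - (39/2)z + 10

L_2(z) = (z - 1)(z - 2)(z - 4)(z - 5) / [(2)·(1)·(-1)·(-2)]
       = (z^4 - 12z^3 + 49z^2 - 78z + 40) / (4)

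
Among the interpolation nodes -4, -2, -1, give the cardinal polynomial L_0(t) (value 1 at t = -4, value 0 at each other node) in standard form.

L_0(t) = (1/6)t^2 + (1/2)t + 1/3

L_0(t) = (t + 2)(t + 1) / [(-2)·(-3)]
       = (t^2 + 3t + 2) / (6)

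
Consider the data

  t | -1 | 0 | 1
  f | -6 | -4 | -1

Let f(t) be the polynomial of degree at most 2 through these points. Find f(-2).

-7

Evaluate each Lagrange basis at t = -2:
L_0(-2) = (-2)·(-3)/[(-1)·(-2)] = 3
L_1(-2) = (-1)·(-3)/[(1)·(-1)] = -3
L_2(-2) = (-1)·(-2)/[(2)·(1)] = 1
Sum: (-6)·(3) + (-4)·(-3) + (-1)·(1) = -7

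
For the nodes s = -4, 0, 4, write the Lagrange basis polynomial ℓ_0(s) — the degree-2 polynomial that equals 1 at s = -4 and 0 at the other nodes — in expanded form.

ℓ_0(s) = s(s - 4) / [(-4)·(-8)]
       = (s^2 - 4s) / (32)

ℓ_0(s) = (1/32)s^2 - (1/8)s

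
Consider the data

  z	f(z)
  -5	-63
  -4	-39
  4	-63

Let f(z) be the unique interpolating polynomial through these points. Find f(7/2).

-201/4

L_0(7/2) = (15/2)·(-1/2)/[(-1)·(-9)] = -5/12
L_1(7/2) = (17/2)·(-1/2)/[(1)·(-8)] = 17/32
L_2(7/2) = (17/2)·(15/2)/[(9)·(8)] = 85/96
Sum: (-63)·(-5/12) + (-39)·(17/32) + (-63)·(85/96) = -201/4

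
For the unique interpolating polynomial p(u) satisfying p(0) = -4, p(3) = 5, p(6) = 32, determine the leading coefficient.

1

The leading coefficient equals the top divided difference p[0,3,6].
p[0,3] = (5 - (-4)) / (3 - 0) = 3
p[3,6] = (32 - 5) / (6 - 3) = 9
p[0,3,6] = (9 - 3) / (6 - 0) = 1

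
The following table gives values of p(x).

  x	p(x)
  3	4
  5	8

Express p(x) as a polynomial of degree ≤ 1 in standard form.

p(x) = 2x - 2

L_0(x) = (x - 5) / [-2] = -(1/2)x + 5/2
L_1(x) = (x - 3) / [2] = (1/2)x - 3/2
p(x) = 4·L_0 + 8·L_1
  4·L_0(x) = -2x + 10
  8·L_1(x) = 4x - 12
Adding term by term: 2x - 2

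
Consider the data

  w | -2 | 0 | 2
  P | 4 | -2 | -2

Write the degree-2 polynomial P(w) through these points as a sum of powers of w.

Build the Lagrange basis polynomials:
L_0(w) = w(w - 2) / [8] = (1/8)w^2 - (1/4)w
L_1(w) = (w + 2)(w - 2) / [-4] = -(1/4)w^2 + 1
L_2(w) = (w + 2)w / [8] = (1/8)w^2 + (1/4)w
P(w) = 4·L_0 + (-2)·L_1 + (-2)·L_2
  4·L_0(w) = (1/2)w^2 - w
  (-2)·L_1(w) = (1/2)w^2 - 2
  (-2)·L_2(w) = -(1/4)w^2 - (1/2)w
Adding term by term: (3/4)w^2 - (3/2)w - 2

P(w) = (3/4)w^2 - (3/2)w - 2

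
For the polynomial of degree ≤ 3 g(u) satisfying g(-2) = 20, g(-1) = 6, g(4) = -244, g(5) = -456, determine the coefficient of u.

-2

L_0(u) = (u + 1)(u - 4)(u - 5) / [-42] = -(1/42)u^3 + (4/21)u^2 - (11/42)u - 10/21
L_1(u) = (u + 2)(u - 4)(u - 5) / [30] = (1/30)u^3 - (7/30)u^2 + (1/15)u + 4/3
L_2(u) = (u + 2)(u + 1)(u - 5) / [-30] = -(1/30)u^3 + (1/15)u^2 + (13/30)u + 1/3
L_3(u) = (u + 2)(u + 1)(u - 4) / [42] = (1/42)u^3 - (1/42)u^2 - (5/21)u - 4/21
g(u) = 20·L_0 + 6·L_1 + (-244)·L_2 + (-456)·L_3
Only the coefficient of u is needed; take it from each L_i and combine:
20·(-11/42) + 6·(1/15) + (-244)·(13/30) + (-456)·(-5/21) = -2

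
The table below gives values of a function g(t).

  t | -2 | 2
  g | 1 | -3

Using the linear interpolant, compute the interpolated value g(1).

L_0(1) = (-1)/[(-4)] = 1/4
L_1(1) = (3)/[(4)] = 3/4
Sum: 1·(1/4) + (-3)·(3/4) = -2

-2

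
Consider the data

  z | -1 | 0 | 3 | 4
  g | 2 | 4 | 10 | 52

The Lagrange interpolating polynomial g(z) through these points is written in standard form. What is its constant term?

L_0(z) = z(z - 3)(z - 4) / [-20] = -(1/20)z^3 + (7/20)z^2 - (3/5)z
L_1(z) = (z + 1)(z - 3)(z - 4) / [12] = (1/12)z^3 - (1/2)z^2 + (5/12)z + 1
L_2(z) = (z + 1)z(z - 4) / [-12] = -(1/12)z^3 + (1/4)z^2 + (1/3)z
L_3(z) = (z + 1)z(z - 3) / [20] = (1/20)z^3 - (1/10)z^2 - (3/20)z
g(z) = 2·L_0 + 4·L_1 + 10·L_2 + 52·L_3
Only the constant term is needed; take it from each L_i and combine:
2·(0) + 4·(1) + 10·(0) + 52·(0) = 4

4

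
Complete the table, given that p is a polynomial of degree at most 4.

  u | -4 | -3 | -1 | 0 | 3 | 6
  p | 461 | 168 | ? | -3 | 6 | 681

The 5 known values determine p uniquely (degree ≤ 4).
Evaluate each Lagrange basis at u = -1:
L_0(-1) = (2)·(-1)·(-4)·(-7)/[(-1)·(-4)·(-7)·(-10)] = -1/5
L_1(-1) = (3)·(-1)·(-4)·(-7)/[(1)·(-3)·(-6)·(-9)] = 14/27
L_2(-1) = (3)·(2)·(-4)·(-7)/[(4)·(3)·(-3)·(-6)] = 7/9
L_3(-1) = (3)·(2)·(-1)·(-7)/[(7)·(6)·(3)·(-3)] = -1/9
L_4(-1) = (3)·(2)·(-1)·(-4)/[(10)·(9)·(6)·(3)] = 2/135
Sum: 461·(-1/5) + 168·(14/27) + (-3)·(7/9) + 6·(-1/9) + 681·(2/135) = 2

2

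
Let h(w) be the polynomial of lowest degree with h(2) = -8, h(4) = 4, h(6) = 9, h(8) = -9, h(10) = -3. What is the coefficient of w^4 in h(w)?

21/128

The leading coefficient equals the top divided difference h[2,4,6,8,10].
h[2,4] = (4 - (-8)) / (4 - 2) = 6
h[4,6] = (9 - 4) / (6 - 4) = 5/2
h[6,8] = (-9 - 9) / (8 - 6) = -9
h[8,10] = (-3 - (-9)) / (10 - 8) = 3
h[2,4,6] = (5/2 - 6) / (6 - 2) = -7/8
h[4,6,8] = (-9 - 5/2) / (8 - 4) = -23/8
h[6,8,10] = (3 - (-9)) / (10 - 6) = 3
h[2,4,6,8] = (-23/8 - (-7/8)) / (8 - 2) = -1/3
h[4,6,8,10] = (3 - (-23/8)) / (10 - 4) = 47/48
h[2,4,6,8,10] = (47/48 - (-1/3)) / (10 - 2) = 21/128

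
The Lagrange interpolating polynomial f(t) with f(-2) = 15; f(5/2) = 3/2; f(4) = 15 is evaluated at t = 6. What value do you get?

L_0(6) = (7/2)·(2)/[(-9/2)·(-6)] = 7/27
L_1(6) = (8)·(2)/[(9/2)·(-3/2)] = -64/27
L_2(6) = (8)·(7/2)/[(6)·(3/2)] = 28/9
Sum: 15·(7/27) + 3/2·(-64/27) + 15·(28/9) = 47

47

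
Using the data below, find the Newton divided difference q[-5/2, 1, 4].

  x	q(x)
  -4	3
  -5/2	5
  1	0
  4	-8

q[-5/2,1] = (0 - 5) / (1 - (-5/2)) = -10/7
q[1,4] = (-8 - 0) / (4 - 1) = -8/3
q[-5/2,1,4] = (-8/3 - (-10/7)) / (4 - (-5/2)) = -4/21

-4/21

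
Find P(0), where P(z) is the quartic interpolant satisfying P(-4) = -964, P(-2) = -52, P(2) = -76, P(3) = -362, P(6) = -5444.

4

Using Newton's divided-difference form:
P[-4,-2] = (-52 - (-964)) / (-2 - (-4)) = 456
P[-2,2] = (-76 - (-52)) / (2 - (-2)) = -6
P[2,3] = (-362 - (-76)) / (3 - 2) = -286
P[3,6] = (-5444 - (-362)) / (6 - 3) = -1694
P[-4,-2,2] = (-6 - 456) / (2 - (-4)) = -77
P[-2,2,3] = (-286 - (-6)) / (3 - (-2)) = -56
P[2,3,6] = (-1694 - (-286)) / (6 - 2) = -352
P[-4,-2,2,3] = (-56 - (-77)) / (3 - (-4)) = 3
P[-2,2,3,6] = (-352 - (-56)) / (6 - (-2)) = -37
P[-4,-2,2,3,6] = (-37 - 3) / (6 - (-4)) = -4
P(0) = -964 + 456·(4) + (-77)·(4)·(2) + 3·(4)·(2)·(-2) + (-4)·(4)·(2)·(-2)·(-3) = 4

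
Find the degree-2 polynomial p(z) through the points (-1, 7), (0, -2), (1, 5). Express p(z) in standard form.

p(z) = 8z^2 - z - 2

L_0(z) = z(z - 1) / [2] = (1/2)z^2 - (1/2)z
L_1(z) = (z + 1)(z - 1) / [-1] = -z^2 + 1
L_2(z) = (z + 1)z / [2] = (1/2)z^2 + (1/2)z
p(z) = 7·L_0 + (-2)·L_1 + 5·L_2
  7·L_0(z) = (7/2)z^2 - (7/2)z
  (-2)·L_1(z) = 2z^2 - 2
  5·L_2(z) = (5/2)z^2 + (5/2)z
Adding term by term: 8z^2 - z - 2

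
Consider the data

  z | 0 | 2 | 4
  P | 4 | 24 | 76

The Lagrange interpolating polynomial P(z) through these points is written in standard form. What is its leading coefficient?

The leading coefficient equals the top divided difference P[0,2,4].
P[0,2] = (24 - 4) / (2 - 0) = 10
P[2,4] = (76 - 24) / (4 - 2) = 26
P[0,2,4] = (26 - 10) / (4 - 0) = 4

4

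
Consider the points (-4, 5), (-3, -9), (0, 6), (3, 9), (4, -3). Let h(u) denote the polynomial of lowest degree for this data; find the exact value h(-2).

-263/28

Evaluate each Lagrange basis at u = -2:
L_0(-2) = (1)·(-2)·(-5)·(-6)/[(-1)·(-4)·(-7)·(-8)] = -15/56
L_1(-2) = (2)·(-2)·(-5)·(-6)/[(1)·(-3)·(-6)·(-7)] = 20/21
L_2(-2) = (2)·(1)·(-5)·(-6)/[(4)·(3)·(-3)·(-4)] = 5/12
L_3(-2) = (2)·(1)·(-2)·(-6)/[(7)·(6)·(3)·(-1)] = -4/21
L_4(-2) = (2)·(1)·(-2)·(-5)/[(8)·(7)·(4)·(1)] = 5/56
Sum: 5·(-15/56) + (-9)·(20/21) + 6·(5/12) + 9·(-4/21) + (-3)·(5/56) = -263/28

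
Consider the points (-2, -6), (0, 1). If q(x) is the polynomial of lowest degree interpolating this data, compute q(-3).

Evaluate each Lagrange basis at x = -3:
L_0(-3) = (-3)/[(-2)] = 3/2
L_1(-3) = (-1)/[(2)] = -1/2
Sum: (-6)·(3/2) + 1·(-1/2) = -19/2

-19/2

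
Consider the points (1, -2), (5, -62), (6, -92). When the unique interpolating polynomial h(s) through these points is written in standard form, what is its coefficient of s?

Build the Lagrange basis polynomials:
L_0(s) = (s - 5)(s - 6) / [20] = (1/20)s^2 - (11/20)s + 3/2
L_1(s) = (s - 1)(s - 6) / [-4] = -(1/4)s^2 + (7/4)s - 3/2
L_2(s) = (s - 1)(s - 5) / [5] = (1/5)s^2 - (6/5)s + 1
h(s) = (-2)·L_0 + (-62)·L_1 + (-92)·L_2
Only the coefficient of s is needed; take it from each L_i and combine:
(-2)·(-11/20) + (-62)·(7/4) + (-92)·(-6/5) = 3

3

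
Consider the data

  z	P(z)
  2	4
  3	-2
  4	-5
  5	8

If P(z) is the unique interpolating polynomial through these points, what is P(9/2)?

-21/16

L_0(9/2) = (3/2)·(1/2)·(-1/2)/[(-1)·(-2)·(-3)] = 1/16
L_1(9/2) = (5/2)·(1/2)·(-1/2)/[(1)·(-1)·(-2)] = -5/16
L_2(9/2) = (5/2)·(3/2)·(-1/2)/[(2)·(1)·(-1)] = 15/16
L_3(9/2) = (5/2)·(3/2)·(1/2)/[(3)·(2)·(1)] = 5/16
Sum: 4·(1/16) + (-2)·(-5/16) + (-5)·(15/16) + 8·(5/16) = -21/16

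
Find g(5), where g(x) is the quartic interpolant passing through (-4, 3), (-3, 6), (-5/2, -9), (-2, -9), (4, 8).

L_0(5) = (8)·(15/2)·(7)·(1)/[(-1)·(-3/2)·(-2)·(-8)] = 35/2
L_1(5) = (9)·(15/2)·(7)·(1)/[(1)·(-1/2)·(-1)·(-7)] = -135
L_2(5) = (9)·(8)·(7)·(1)/[(3/2)·(1/2)·(-1/2)·(-13/2)] = 2688/13
L_3(5) = (9)·(8)·(15/2)·(1)/[(2)·(1)·(1/2)·(-6)] = -90
L_4(5) = (9)·(8)·(15/2)·(7)/[(8)·(7)·(13/2)·(6)] = 45/26
Sum: 3·(35/2) + 6·(-135) + (-9)·(2688/13) + (-9)·(-90) + 8·(45/26) = -46659/26

-46659/26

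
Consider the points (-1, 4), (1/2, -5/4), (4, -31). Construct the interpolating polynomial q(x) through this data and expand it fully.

q(x) = -x^2 - 4x + 1

Build the Lagrange basis polynomials:
L_0(x) = (x - 1/2)(x - 4) / [15/2] = (2/15)x^2 - (3/5)x + 4/15
L_1(x) = (x + 1)(x - 4) / [-21/4] = -(4/21)x^2 + (4/7)x + 16/21
L_2(x) = (x + 1)(x - 1/2) / [35/2] = (2/35)x^2 + (1/35)x - 1/35
q(x) = 4·L_0 + (-5/4)·L_1 + (-31)·L_2
  4·L_0(x) = (8/15)x^2 - (12/5)x + 16/15
  (-5/4)·L_1(x) = (5/21)x^2 - (5/7)x - 20/21
  (-31)·L_2(x) = -(62/35)x^2 - (31/35)x + 31/35
Adding term by term: -x^2 - 4x + 1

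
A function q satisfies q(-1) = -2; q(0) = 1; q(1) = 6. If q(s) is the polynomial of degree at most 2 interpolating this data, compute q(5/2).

Using Newton's divided-difference form:
q[-1,0] = (1 - (-2)) / (0 - (-1)) = 3
q[0,1] = (6 - 1) / (1 - 0) = 5
q[-1,0,1] = (5 - 3) / (1 - (-1)) = 1
q(5/2) = -2 + 3·(7/2) + 1·(7/2)·(5/2) = 69/4

69/4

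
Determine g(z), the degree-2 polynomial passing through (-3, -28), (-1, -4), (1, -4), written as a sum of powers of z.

Build the Lagrange basis polynomials:
L_0(z) = (z + 1)(z - 1) / [8] = (1/8)z^2 - 1/8
L_1(z) = (z + 3)(z - 1) / [-4] = -(1/4)z^2 - (1/2)z + 3/4
L_2(z) = (z + 3)(z + 1) / [8] = (1/8)z^2 + (1/2)z + 3/8
g(z) = (-28)·L_0 + (-4)·L_1 + (-4)·L_2
  (-28)·L_0(z) = -(7/2)z^2 + 7/2
  (-4)·L_1(z) = z^2 + 2z - 3
  (-4)·L_2(z) = -(1/2)z^2 - 2z - 3/2
Adding term by term: -3z^2 - 1

g(z) = -3z^2 - 1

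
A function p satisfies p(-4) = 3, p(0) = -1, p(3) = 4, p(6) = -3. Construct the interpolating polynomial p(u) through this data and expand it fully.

p(u) = -(11/105)u^3 + (29/105)u^2 + (187/105)u - 1

Newton's divided differences:
p[-4,0] = (-1 - 3) / (0 - (-4)) = -1
p[0,3] = (4 - (-1)) / (3 - 0) = 5/3
p[3,6] = (-3 - 4) / (6 - 3) = -7/3
p[-4,0,3] = (5/3 - (-1)) / (3 - (-4)) = 8/21
p[0,3,6] = (-7/3 - 5/3) / (6 - 0) = -2/3
p[-4,0,3,6] = (-2/3 - 8/21) / (6 - (-4)) = -11/105
p(u) = 3 + (-1)·(u + 4) + (8/21)·(u + 4)u + (-11/105)·(u + 4)u(u - 3)
Expanding: p(u) = -(11/105)u^3 + (29/105)u^2 + (187/105)u - 1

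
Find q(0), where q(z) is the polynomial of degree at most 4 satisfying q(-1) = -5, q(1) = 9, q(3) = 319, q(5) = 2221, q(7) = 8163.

1

Evaluate each Lagrange basis at z = 0:
L_0(0) = (-1)·(-3)·(-5)·(-7)/[(-2)·(-4)·(-6)·(-8)] = 35/128
L_1(0) = (1)·(-3)·(-5)·(-7)/[(2)·(-2)·(-4)·(-6)] = 35/32
L_2(0) = (1)·(-1)·(-5)·(-7)/[(4)·(2)·(-2)·(-4)] = -35/64
L_3(0) = (1)·(-1)·(-3)·(-7)/[(6)·(4)·(2)·(-2)] = 7/32
L_4(0) = (1)·(-1)·(-3)·(-5)/[(8)·(6)·(4)·(2)] = -5/128
Sum: (-5)·(35/128) + 9·(35/32) + 319·(-35/64) + 2221·(7/32) + 8163·(-5/128) = 1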